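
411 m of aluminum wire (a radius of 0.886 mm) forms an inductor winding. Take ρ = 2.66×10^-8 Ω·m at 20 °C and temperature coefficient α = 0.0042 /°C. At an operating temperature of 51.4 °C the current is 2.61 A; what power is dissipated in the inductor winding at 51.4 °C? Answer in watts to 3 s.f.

A = πr² = π(8.8600e-04 m)² = 2.466e-06 m²
R₍20₎ = ρL/A = (2.66×10^-8)(411)/(2.466e-06) = 4.433 Ω
R₍51.4₎ = R₍20₎(1 + αΔT) = 4.433 × (1 + 0.0042×31.4) = 5.018 Ω
P = I²R = (2.61)² × 5.018 = 34.2 W

34.2 W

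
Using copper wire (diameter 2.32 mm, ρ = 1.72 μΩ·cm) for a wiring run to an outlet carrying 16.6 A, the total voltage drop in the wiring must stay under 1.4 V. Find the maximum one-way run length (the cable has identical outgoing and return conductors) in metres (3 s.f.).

10.4 m

ρ = 1.72 μΩ·cm = 1.72×10^-8 Ω·m
A = π(d/2)² = π(1.1600e-03 m)² = 4.227e-06 m²
L_max = V_max·A/(2·ρI) = (1.4)(4.227e-06)/(2×1.72×10^-8×16.6) = 10.4 m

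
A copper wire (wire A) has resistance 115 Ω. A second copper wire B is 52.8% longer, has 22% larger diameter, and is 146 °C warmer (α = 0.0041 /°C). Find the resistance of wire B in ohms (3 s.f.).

R ∝ ρL/d² with ρ ∝ (1+αΔT), so R_B/R_A = (1 + 52.8/100) × (1 + 22/100)⁻² × (1 + 0.0041×146)
= 1.528 × 0.6719 × 1.599 = 1.641
R_B = 1.641 × 115 = 189 Ω

189 Ω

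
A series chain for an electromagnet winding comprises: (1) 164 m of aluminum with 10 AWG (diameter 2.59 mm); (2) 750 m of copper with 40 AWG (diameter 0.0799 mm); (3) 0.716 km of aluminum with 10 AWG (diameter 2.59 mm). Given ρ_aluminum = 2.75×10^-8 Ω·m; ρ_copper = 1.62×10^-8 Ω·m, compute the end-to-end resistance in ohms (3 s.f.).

2430 Ω

Seg 1: A = π(2.59/2 mm)² = π(1.2950e-03 m)² = 5.269e-06 m²
R_1 = (2.75×10^-8)(164)/(5.269e-06) = 0.856 Ω
Seg 2: A = π(0.0799/2 mm)² = π(3.9950e-05 m)² = 5.014e-09 m²
R_2 = (1.62×10^-8)(750)/(5.014e-09) = 2423 Ω
Seg 3: A = π(2.59/2 mm)² = π(1.2950e-03 m)² = 5.269e-06 m²
R_3 = (2.75×10^-8)(716)/(5.269e-06) = 3.737 Ω
R_total = R_1 + R_2 + R_3 = 2430 Ω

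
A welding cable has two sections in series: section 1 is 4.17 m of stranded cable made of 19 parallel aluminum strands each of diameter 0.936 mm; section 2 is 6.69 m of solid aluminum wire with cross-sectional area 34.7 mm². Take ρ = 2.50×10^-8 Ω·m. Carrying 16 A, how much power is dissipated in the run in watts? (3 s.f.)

3.28 W

Section 1: A_strand = π(4.6800e-04)² = 6.881e-07 m²; R₁ = ρL/(N·A_s) = (2.50×10^-8)(4.17)/(19×6.881e-07) = 0.007974 Ω
Section 2: A = 34.7 mm² = 3.470e-05 m²
R₂ = (2.50×10^-8)(6.69)/(3.470e-05) = 0.00482 Ω
R = R₁ + R₂ = 0.01279 Ω
P = I²R = (16)² × 0.01279 = 3.28 W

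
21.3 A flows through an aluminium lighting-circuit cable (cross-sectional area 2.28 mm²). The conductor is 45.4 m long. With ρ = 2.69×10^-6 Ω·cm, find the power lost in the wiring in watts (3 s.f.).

243 W

ρ = 2.69×10^-6 Ω·cm = 2.69×10^-8 Ω·m
A = 2.28 mm² = 2.280e-06 m²
R = ρL/A = (2.69×10^-8)(45.4)/(2.280e-06) = 0.5356 Ω
P = I²R = (21.3)² × 0.5356 = 243 W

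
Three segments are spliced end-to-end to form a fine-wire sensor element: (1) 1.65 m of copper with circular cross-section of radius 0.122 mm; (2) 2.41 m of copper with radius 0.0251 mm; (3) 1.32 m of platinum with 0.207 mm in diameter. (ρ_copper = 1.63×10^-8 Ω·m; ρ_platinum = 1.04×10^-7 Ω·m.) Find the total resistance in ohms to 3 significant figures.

Seg 1: A = πr² = π(1.2200e-04 m)² = 4.676e-08 m²
R_1 = (1.63×10^-8)(1.65)/(4.676e-08) = 0.5752 Ω
Seg 2: A = πr² = π(2.5100e-05 m)² = 1.979e-09 m²
R_2 = (1.63×10^-8)(2.41)/(1.979e-09) = 19.85 Ω
Seg 3: A = π(d/2)² = π(1.0350e-04 m)² = 3.365e-08 m²
R_3 = (1.04×10^-7)(1.32)/(3.365e-08) = 4.079 Ω
R_total = R_1 + R_2 + R_3 = 24.5 Ω

24.5 Ω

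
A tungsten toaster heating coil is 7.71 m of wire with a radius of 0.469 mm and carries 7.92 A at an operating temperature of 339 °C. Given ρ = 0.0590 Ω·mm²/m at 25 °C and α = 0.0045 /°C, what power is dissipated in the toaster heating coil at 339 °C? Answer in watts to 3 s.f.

ρ = 0.0590 Ω·mm²/m = 5.90×10^-8 Ω·m
A = πr² = π(4.6900e-04 m)² = 6.910e-07 m²
R₍25₎ = ρL/A = (5.90×10^-8)(7.71)/(6.910e-07) = 0.6583 Ω
R₍339₎ = R₍25₎(1 + αΔT) = 0.6583 × (1 + 0.0045×314) = 1.588 Ω
P = I²R = (7.92)² × 1.588 = 99.6 W

99.6 W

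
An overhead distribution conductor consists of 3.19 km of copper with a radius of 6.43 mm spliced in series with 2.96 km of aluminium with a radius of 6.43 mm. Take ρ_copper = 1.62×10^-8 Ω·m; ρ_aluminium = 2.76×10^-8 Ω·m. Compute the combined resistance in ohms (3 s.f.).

Segment 1: A = πr² = π(6.4300e-03 m)² = 1.299e-04 m²
R₁ = ρL/A = (1.62×10^-8)(3190)/(1.299e-04) = 0.3979 Ω
R₂ = (2.76×10^-8)(2960)/(1.299e-04) = 0.629 Ω
R = R₁ + R₂ = 1.03 Ω

1.03 Ω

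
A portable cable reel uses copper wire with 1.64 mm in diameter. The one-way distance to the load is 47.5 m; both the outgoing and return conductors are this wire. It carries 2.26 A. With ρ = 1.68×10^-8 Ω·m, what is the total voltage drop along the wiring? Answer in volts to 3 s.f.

A = π(d/2)² = π(8.2000e-04 m)² = 2.112e-06 m²
Total conductor length (both ways) L = 2 × 47.5 = 95 m
R = ρL/A = (1.68×10^-8)(95)/(2.112e-06) = 0.7555 Ω
V = IR = 2.26 × 0.7555 = 1.71 V

1.71 V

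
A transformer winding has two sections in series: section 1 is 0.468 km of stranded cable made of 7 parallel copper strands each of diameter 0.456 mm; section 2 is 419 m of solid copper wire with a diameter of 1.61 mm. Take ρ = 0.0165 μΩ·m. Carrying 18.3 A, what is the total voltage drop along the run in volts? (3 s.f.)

186 V

ρ = 0.0165 μΩ·m = 1.65×10^-8 Ω·m
Section 1: A_strand = π(2.2800e-04)² = 1.633e-07 m²; R₁ = ρL/(N·A_s) = (1.65×10^-8)(468)/(7×1.633e-07) = 6.755 Ω
Section 2: A = π(d/2)² = π(8.0500e-04 m)² = 2.036e-06 m²
R₂ = (1.65×10^-8)(419)/(2.036e-06) = 3.396 Ω
R = R₁ + R₂ = 10.15 Ω
V = IR = 18.3 × 10.15 = 186 V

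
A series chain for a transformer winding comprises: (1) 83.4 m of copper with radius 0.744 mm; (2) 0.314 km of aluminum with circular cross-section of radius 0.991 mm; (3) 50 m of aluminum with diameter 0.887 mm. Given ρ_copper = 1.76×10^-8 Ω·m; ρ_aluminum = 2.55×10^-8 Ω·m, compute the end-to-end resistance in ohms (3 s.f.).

5.50 Ω

Seg 1: A = πr² = π(7.4400e-04 m)² = 1.739e-06 m²
R_1 = (1.76×10^-8)(83.4)/(1.739e-06) = 0.8441 Ω
Seg 2: A = πr² = π(9.9100e-04 m)² = 3.085e-06 m²
R_2 = (2.55×10^-8)(314)/(3.085e-06) = 2.595 Ω
Seg 3: A = π(d/2)² = π(4.4350e-04 m)² = 6.179e-07 m²
R_3 = (2.55×10^-8)(50)/(6.179e-07) = 2.063 Ω
R_total = R_1 + R_2 + R_3 = 5.50 Ω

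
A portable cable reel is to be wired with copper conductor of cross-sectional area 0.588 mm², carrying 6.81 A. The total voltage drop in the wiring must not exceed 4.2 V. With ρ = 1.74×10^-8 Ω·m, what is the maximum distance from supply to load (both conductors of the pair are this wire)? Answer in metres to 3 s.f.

A = 0.588 mm² = 5.880e-07 m²
L_max = V_max·A/(2·ρI) = (4.2)(5.880e-07)/(2×1.74×10^-8×6.81) = 10.4 m

10.4 m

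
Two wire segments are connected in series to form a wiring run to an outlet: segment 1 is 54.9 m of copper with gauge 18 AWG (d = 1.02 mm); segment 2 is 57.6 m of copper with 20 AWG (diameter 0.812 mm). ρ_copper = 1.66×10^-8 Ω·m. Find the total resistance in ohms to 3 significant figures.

2.96 Ω

Segment 1: A = π(1.02/2 mm)² = π(5.1000e-04 m)² = 8.171e-07 m²
R₁ = ρL/A = (1.66×10^-8)(54.9)/(8.171e-07) = 1.115 Ω
Segment 2: A = π(0.812/2 mm)² = π(4.0600e-04 m)² = 5.178e-07 m²
R₂ = (1.66×10^-8)(57.6)/(5.178e-07) = 1.846 Ω
R = R₁ + R₂ = 2.96 Ω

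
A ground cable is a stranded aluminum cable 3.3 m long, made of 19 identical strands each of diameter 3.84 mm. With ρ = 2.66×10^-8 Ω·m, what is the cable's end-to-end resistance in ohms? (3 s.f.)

A_strand = π(1.9200e-03 m)² = 1.158e-05 m²
R_strand = ρL/A = (2.66×10^-8)(3.3)/(1.158e-05) = 0.00758 Ω
R_total = R_strand/N = 0.00758/19 = 3.99×10^-4 Ω

3.99×10^-4 Ω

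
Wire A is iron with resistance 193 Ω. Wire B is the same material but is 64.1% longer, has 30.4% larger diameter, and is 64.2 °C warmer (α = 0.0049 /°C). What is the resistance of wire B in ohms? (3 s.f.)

R ∝ ρL/d² with ρ ∝ (1+αΔT), so R_B/R_A = (1 + 64.1/100) × (1 + 30.4/100)⁻² × (1 + 0.0049×64.2)
= 1.641 × 0.5881 × 1.315 = 1.269
R_B = 1.269 × 193 = 245 Ω

245 Ω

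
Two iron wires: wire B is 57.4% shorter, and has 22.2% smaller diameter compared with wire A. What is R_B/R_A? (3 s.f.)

R ∝ L/d², so R_B/R_A = (1 − 57.4/100) × (1 − 22.2/100)⁻²
= 0.426 × 1.652 = 0.704

0.704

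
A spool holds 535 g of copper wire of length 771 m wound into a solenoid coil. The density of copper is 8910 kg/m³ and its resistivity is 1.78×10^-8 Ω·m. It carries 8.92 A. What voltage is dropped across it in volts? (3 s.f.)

A = m/(density·L) = 0.535/(8910×771) = 7.7879e-08 m²
R = ρL/A = (1.78×10^-8)(771)/(7.7879e-08) = 176.2 Ω
V = IR = 8.92 × 176.2 = 1570 V

1570 V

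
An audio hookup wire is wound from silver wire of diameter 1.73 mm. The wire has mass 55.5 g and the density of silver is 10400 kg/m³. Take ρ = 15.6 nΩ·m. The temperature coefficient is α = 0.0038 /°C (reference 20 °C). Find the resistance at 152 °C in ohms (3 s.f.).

0.0226 Ω

ρ = 15.6 nΩ·m = 1.56×10^-8 Ω·m
A = π(d/2)² = π(8.6500e-04 m)² = 2.3506e-06 m²
L = m/(density·A) = 0.0555/(10400×2.3506e-06) = 2.27 m
R = ρL/A = (1.56×10^-8)(2.27)/(2.3506e-06) = 0.01507 Ω
R(152 °C) = 0.01507 × (1 + 0.0038×132) = 0.0226 Ω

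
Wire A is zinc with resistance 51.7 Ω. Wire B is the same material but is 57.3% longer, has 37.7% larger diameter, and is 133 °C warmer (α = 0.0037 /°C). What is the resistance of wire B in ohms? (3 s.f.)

64.0 Ω

R ∝ ρL/d² with ρ ∝ (1+αΔT), so R_B/R_A = (1 + 57.3/100) × (1 + 37.7/100)⁻² × (1 + 0.0037×133)
= 1.573 × 0.5274 × 1.492 = 1.238
R_B = 1.238 × 51.7 = 64.0 Ω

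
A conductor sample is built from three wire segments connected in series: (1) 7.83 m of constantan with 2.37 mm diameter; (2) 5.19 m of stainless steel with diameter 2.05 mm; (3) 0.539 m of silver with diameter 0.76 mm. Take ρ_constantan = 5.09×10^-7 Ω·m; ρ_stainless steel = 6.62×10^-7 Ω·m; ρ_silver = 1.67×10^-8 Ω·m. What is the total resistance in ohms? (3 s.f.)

Seg 1: A = π(d/2)² = π(1.1850e-03 m)² = 4.412e-06 m²
R_1 = (5.09×10^-7)(7.83)/(4.412e-06) = 0.9034 Ω
Seg 2: A = π(d/2)² = π(1.0250e-03 m)² = 3.301e-06 m²
R_2 = (6.62×10^-7)(5.19)/(3.301e-06) = 1.041 Ω
Seg 3: A = π(d/2)² = π(3.8000e-04 m)² = 4.536e-07 m²
R_3 = (1.67×10^-8)(0.539)/(4.536e-07) = 0.01984 Ω
R_total = R_1 + R_2 + R_3 = 1.96 Ω

1.96 Ω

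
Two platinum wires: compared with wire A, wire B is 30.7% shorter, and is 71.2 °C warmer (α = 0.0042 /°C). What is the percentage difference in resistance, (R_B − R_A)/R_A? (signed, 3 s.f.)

-9.98%

R ∝ ρL/d² with ρ ∝ (1+αΔT), so R_B/R_A = (1 − 30.7/100) × (1 + 0.0042×71.2)
= 0.693 × 1.299 = 0.9002
(R_B − R_A)/R_A = 0.9002 − 1 = -9.98%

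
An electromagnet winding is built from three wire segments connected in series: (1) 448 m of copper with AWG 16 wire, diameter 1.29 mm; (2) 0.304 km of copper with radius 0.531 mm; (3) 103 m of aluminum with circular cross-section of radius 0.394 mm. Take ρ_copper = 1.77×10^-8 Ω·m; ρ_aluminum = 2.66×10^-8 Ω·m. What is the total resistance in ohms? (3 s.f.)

17.8 Ω

Seg 1: A = π(1.29/2 mm)² = π(6.4500e-04 m)² = 1.307e-06 m²
R_1 = (1.77×10^-8)(448)/(1.307e-06) = 6.067 Ω
Seg 2: A = πr² = π(5.3100e-04 m)² = 8.858e-07 m²
R_2 = (1.77×10^-8)(304)/(8.858e-07) = 6.074 Ω
Seg 3: A = πr² = π(3.9400e-04 m)² = 4.877e-07 m²
R_3 = (2.66×10^-8)(103)/(4.877e-07) = 5.618 Ω
R_total = R_1 + R_2 + R_3 = 17.8 Ω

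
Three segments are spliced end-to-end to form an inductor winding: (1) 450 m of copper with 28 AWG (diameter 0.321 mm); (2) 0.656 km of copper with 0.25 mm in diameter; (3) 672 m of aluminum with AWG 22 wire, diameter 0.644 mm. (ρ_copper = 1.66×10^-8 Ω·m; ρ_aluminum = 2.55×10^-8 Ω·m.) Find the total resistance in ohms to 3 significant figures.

367 Ω

Seg 1: A = π(0.321/2 mm)² = π(1.6050e-04 m)² = 8.093e-08 m²
R_1 = (1.66×10^-8)(450)/(8.093e-08) = 92.3 Ω
Seg 2: A = π(d/2)² = π(1.2500e-04 m)² = 4.909e-08 m²
R_2 = (1.66×10^-8)(656)/(4.909e-08) = 221.8 Ω
Seg 3: A = π(0.644/2 mm)² = π(3.2200e-04 m)² = 3.257e-07 m²
R_3 = (2.55×10^-8)(672)/(3.257e-07) = 52.61 Ω
R_total = R_1 + R_2 + R_3 = 367 Ω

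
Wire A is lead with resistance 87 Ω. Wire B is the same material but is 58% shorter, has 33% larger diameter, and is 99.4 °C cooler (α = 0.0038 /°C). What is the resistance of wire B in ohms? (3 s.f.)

12.9 Ω

R ∝ ρL/d² with ρ ∝ (1+αΔT), so R_B/R_A = (1 − 58/100) × (1 + 33/100)⁻² × (1 − 0.0038×99.4)
= 0.42 × 0.5653 × 0.6223 = 0.1477
R_B = 0.1477 × 87 = 12.9 Ω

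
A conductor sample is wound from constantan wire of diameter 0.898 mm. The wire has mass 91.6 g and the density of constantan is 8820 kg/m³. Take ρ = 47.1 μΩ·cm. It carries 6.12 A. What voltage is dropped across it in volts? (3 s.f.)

ρ = 47.1 μΩ·cm = 4.71×10^-7 Ω·m
A = π(d/2)² = π(4.4900e-04 m)² = 6.3335e-07 m²
L = m/(density·A) = 0.0916/(8820×6.3335e-07) = 16.4 m
R = ρL/A = (4.71×10^-7)(16.4)/(6.3335e-07) = 12.19 Ω
V = IR = 6.12 × 12.19 = 74.6 V

74.6 V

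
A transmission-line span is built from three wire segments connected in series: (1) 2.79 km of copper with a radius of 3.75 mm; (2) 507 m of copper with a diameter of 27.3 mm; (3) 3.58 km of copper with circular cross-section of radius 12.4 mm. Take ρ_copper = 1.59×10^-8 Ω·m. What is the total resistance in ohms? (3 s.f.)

1.14 Ω

Seg 1: A = πr² = π(3.7500e-03 m)² = 4.418e-05 m²
R_1 = (1.59×10^-8)(2790)/(4.418e-05) = 1.004 Ω
Seg 2: A = π(d/2)² = π(1.3650e-02 m)² = 5.853e-04 m²
R_2 = (1.59×10^-8)(507)/(5.853e-04) = 0.01377 Ω
Seg 3: A = πr² = π(1.2400e-02 m)² = 4.831e-04 m²
R_3 = (1.59×10^-8)(3580)/(4.831e-04) = 0.1178 Ω
R_total = R_1 + R_2 + R_3 = 1.14 Ω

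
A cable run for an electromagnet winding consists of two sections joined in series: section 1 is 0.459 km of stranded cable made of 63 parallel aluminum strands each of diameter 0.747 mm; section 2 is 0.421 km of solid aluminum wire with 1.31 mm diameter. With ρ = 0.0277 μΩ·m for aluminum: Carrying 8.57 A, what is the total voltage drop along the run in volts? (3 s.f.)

78.1 V

ρ = 0.0277 μΩ·m = 2.77×10^-8 Ω·m
Section 1: A_strand = π(3.7350e-04)² = 4.383e-07 m²; R₁ = ρL/(N·A_s) = (2.77×10^-8)(459)/(63×4.383e-07) = 0.4605 Ω
Section 2: A = π(d/2)² = π(6.5500e-04 m)² = 1.348e-06 m²
R₂ = (2.77×10^-8)(421)/(1.348e-06) = 8.652 Ω
R = R₁ + R₂ = 9.113 Ω
V = IR = 8.57 × 9.113 = 78.1 V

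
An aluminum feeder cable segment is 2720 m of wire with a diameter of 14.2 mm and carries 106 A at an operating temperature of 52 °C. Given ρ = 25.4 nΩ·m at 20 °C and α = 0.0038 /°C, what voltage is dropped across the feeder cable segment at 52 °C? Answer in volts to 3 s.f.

ρ = 25.4 nΩ·m = 2.54×10^-8 Ω·m
A = π(d/2)² = π(7.1000e-03 m)² = 1.584e-04 m²
R₍20₎ = ρL/A = (2.54×10^-8)(2720)/(1.584e-04) = 0.4363 Ω
R₍52₎ = R₍20₎(1 + αΔT) = 0.4363 × (1 + 0.0038×32) = 0.4893 Ω
V = IR = 106 × 0.4893 = 51.9 V

51.9 V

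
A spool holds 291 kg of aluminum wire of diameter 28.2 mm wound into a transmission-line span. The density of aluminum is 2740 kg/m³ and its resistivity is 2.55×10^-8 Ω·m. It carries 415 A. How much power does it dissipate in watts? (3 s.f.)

A = π(d/2)² = π(1.4100e-02 m)² = 6.2458e-04 m²
L = m/(density·A) = 291/(2740×6.2458e-04) = 170 m
R = ρL/A = (2.55×10^-8)(170)/(6.2458e-04) = 0.006942 Ω
P = I²R = (415)² × 0.006942 = 1200 W

1200 W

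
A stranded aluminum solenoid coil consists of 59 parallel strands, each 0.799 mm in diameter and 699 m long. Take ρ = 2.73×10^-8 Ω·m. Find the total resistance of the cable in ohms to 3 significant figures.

A_strand = π(3.9950e-04 m)² = 5.014e-07 m²
R_strand = ρL/A = (2.73×10^-8)(699)/(5.014e-07) = 38.06 Ω
R_total = R_strand/N = 38.06/59 = 0.645 Ω

0.645 Ω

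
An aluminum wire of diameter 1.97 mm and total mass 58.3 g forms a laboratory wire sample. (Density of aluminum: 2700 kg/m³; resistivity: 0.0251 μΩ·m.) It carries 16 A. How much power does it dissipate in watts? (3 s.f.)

ρ = 0.0251 μΩ·m = 2.51×10^-8 Ω·m
A = π(d/2)² = π(9.8500e-04 m)² = 3.0481e-06 m²
L = m/(density·A) = 0.0583/(2700×3.0481e-06) = 7.084 m
R = ρL/A = (2.51×10^-8)(7.084)/(3.0481e-06) = 0.05834 Ω
P = I²R = (16)² × 0.05834 = 14.9 W

14.9 W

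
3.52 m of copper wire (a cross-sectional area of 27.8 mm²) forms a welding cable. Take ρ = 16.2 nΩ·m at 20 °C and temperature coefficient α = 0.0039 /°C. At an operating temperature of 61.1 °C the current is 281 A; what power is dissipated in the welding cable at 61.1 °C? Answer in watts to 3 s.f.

ρ = 16.2 nΩ·m = 1.62×10^-8 Ω·m
A = 27.8 mm² = 2.780e-05 m²
R₍20₎ = ρL/A = (1.62×10^-8)(3.52)/(2.780e-05) = 0.002051 Ω
R₍61.1₎ = R₍20₎(1 + αΔT) = 0.002051 × (1 + 0.0039×41.1) = 0.00238 Ω
P = I²R = (281)² × 0.00238 = 188 W

188 W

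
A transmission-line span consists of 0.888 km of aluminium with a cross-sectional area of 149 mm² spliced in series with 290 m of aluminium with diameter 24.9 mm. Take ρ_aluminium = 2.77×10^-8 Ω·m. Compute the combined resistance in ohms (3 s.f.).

0.182 Ω

Segment 1: A = 149 mm² = 1.490e-04 m²
R₁ = ρL/A = (2.77×10^-8)(888)/(1.490e-04) = 0.1651 Ω
Segment 2: A = π(d/2)² = π(1.2450e-02 m)² = 4.870e-04 m²
R₂ = (2.77×10^-8)(290)/(4.870e-04) = 0.0165 Ω
R = R₁ + R₂ = 0.182 Ω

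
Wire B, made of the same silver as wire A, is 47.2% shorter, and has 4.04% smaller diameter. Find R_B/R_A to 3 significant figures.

R ∝ L/d², so R_B/R_A = (1 − 47.2/100) × (1 − 4.04/100)⁻²
= 0.528 × 1.086 = 0.573

0.573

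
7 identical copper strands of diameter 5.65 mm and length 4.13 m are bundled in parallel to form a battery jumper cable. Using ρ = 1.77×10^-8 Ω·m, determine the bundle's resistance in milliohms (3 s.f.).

A_strand = π(2.8250e-03 m)² = 2.507e-05 m²
R_strand = ρL/A = (1.77×10^-8)(4.13)/(2.507e-05) = 0.002916 Ω
R_total = R_strand/N = 0.002916/7 = 0.417 mΩ

0.417 mΩ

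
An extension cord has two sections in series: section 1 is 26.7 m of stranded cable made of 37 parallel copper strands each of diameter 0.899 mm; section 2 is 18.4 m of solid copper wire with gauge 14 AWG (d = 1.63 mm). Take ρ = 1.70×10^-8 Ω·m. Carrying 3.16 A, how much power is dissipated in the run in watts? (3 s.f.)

Section 1: A_strand = π(4.4950e-04)² = 6.348e-07 m²; R₁ = ρL/(N·A_s) = (1.70×10^-8)(26.7)/(37×6.348e-07) = 0.01933 Ω
Section 2: A = π(1.63/2 mm)² = π(8.1500e-04 m)² = 2.087e-06 m²
R₂ = (1.70×10^-8)(18.4)/(2.087e-06) = 0.1499 Ω
R = R₁ + R₂ = 0.1692 Ω
P = I²R = (3.16)² × 0.1692 = 1.69 W

1.69 W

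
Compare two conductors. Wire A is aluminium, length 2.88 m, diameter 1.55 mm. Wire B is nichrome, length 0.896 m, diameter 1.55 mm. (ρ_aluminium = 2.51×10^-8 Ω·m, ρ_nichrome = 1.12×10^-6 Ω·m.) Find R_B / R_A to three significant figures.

R ∝ ρL/d², so R_B/R_A = (ρ_B/ρ_A) × (L_B/L_A)
= (1.12×10^-6/2.51×10^-8) × (0.896/2.88) = 13.9

13.9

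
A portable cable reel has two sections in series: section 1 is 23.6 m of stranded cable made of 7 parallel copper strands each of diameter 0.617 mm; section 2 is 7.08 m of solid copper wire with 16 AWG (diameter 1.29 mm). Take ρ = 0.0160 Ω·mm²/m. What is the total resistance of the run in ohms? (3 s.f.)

0.267 Ω

ρ = 0.0160 Ω·mm²/m = 1.60×10^-8 Ω·m
Section 1: A_strand = π(3.0850e-04)² = 2.990e-07 m²; R₁ = ρL/(N·A_s) = (1.60×10^-8)(23.6)/(7×2.990e-07) = 0.1804 Ω
Section 2: A = π(1.29/2 mm)² = π(6.4500e-04 m)² = 1.307e-06 m²
R₂ = (1.60×10^-8)(7.08)/(1.307e-06) = 0.08667 Ω
R = R₁ + R₂ = 0.267 Ω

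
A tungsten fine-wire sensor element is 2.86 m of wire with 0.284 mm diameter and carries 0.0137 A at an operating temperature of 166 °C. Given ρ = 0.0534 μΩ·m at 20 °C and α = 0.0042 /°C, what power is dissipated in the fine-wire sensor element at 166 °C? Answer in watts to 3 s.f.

7.30×10^-4 W

ρ = 0.0534 μΩ·m = 5.34×10^-8 Ω·m
A = π(d/2)² = π(1.4200e-04 m)² = 6.335e-08 m²
R₍20₎ = ρL/A = (5.34×10^-8)(2.86)/(6.335e-08) = 2.411 Ω
R₍166₎ = R₍20₎(1 + αΔT) = 2.411 × (1 + 0.0042×146) = 3.889 Ω
P = I²R = (0.0137)² × 3.889 = 7.30×10^-4 W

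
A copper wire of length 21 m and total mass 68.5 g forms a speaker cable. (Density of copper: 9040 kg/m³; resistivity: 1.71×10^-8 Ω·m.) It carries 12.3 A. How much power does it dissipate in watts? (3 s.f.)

151 W

A = m/(density·L) = 0.0685/(9040×21) = 3.6083e-07 m²
R = ρL/A = (1.71×10^-8)(21)/(3.6083e-07) = 0.9952 Ω
P = I²R = (12.3)² × 0.9952 = 151 W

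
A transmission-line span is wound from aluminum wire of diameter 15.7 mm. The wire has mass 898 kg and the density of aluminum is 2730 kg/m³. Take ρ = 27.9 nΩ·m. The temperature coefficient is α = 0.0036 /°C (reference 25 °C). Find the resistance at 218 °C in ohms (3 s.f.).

0.415 Ω

ρ = 27.9 nΩ·m = 2.79×10^-8 Ω·m
A = π(d/2)² = π(7.8500e-03 m)² = 1.9359e-04 m²
L = m/(density·A) = 898/(2730×1.9359e-04) = 1699 m
R = ρL/A = (2.79×10^-8)(1699)/(1.9359e-04) = 0.2449 Ω
R(218 °C) = 0.2449 × (1 + 0.0036×193) = 0.415 Ω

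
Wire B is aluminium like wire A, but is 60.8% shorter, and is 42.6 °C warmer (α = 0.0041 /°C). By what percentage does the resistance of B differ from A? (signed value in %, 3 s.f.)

R ∝ ρL/d² with ρ ∝ (1+αΔT), so R_B/R_A = (1 − 60.8/100) × (1 + 0.0041×42.6)
= 0.392 × 1.175 = 0.4605
(R_B − R_A)/R_A = 0.4605 − 1 = -54.0%

-54.0%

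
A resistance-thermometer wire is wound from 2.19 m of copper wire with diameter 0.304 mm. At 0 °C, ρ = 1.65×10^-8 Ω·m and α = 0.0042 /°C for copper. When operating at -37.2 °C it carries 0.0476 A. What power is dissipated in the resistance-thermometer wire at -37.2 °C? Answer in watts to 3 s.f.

A = π(d/2)² = π(1.5200e-04 m)² = 7.258e-08 m²
R₍0₎ = ρL/A = (1.65×10^-8)(2.19)/(7.258e-08) = 0.4978 Ω
R₍-37.2₎ = R₍0₎(1 + αΔT) = 0.4978 × (1 + 0.0042×-37.2) = 0.4201 Ω
P = I²R = (0.0476)² × 0.4201 = 9.52×10^-4 W

9.52×10^-4 W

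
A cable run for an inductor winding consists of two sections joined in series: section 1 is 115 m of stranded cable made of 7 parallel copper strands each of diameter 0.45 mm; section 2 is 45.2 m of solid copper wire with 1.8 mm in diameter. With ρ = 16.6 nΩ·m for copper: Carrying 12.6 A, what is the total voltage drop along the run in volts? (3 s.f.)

ρ = 16.6 nΩ·m = 1.66×10^-8 Ω·m
Section 1: A_strand = π(2.2500e-04)² = 1.590e-07 m²; R₁ = ρL/(N·A_s) = (1.66×10^-8)(115)/(7×1.590e-07) = 1.715 Ω
Section 2: A = π(d/2)² = π(9.0000e-04 m)² = 2.545e-06 m²
R₂ = (1.66×10^-8)(45.2)/(2.545e-06) = 0.2949 Ω
R = R₁ + R₂ = 2.01 Ω
V = IR = 12.6 × 2.01 = 25.3 V

25.3 V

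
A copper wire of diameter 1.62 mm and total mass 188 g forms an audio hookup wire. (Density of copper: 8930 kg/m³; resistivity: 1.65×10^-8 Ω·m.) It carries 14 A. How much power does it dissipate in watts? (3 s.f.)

16.0 W

A = π(d/2)² = π(8.1000e-04 m)² = 2.0612e-06 m²
L = m/(density·A) = 0.188/(8930×2.0612e-06) = 10.21 m
R = ρL/A = (1.65×10^-8)(10.21)/(2.0612e-06) = 0.08176 Ω
P = I²R = (14)² × 0.08176 = 16.0 W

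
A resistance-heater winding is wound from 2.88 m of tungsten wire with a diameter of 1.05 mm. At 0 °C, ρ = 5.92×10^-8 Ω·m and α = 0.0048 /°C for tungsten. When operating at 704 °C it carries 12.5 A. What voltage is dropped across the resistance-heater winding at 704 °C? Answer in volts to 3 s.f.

10.8 V

A = π(d/2)² = π(5.2500e-04 m)² = 8.659e-07 m²
R₍0₎ = ρL/A = (5.92×10^-8)(2.88)/(8.659e-07) = 0.1969 Ω
R₍704₎ = R₍0₎(1 + αΔT) = 0.1969 × (1 + 0.0048×704) = 0.8623 Ω
V = IR = 12.5 × 0.8623 = 10.8 V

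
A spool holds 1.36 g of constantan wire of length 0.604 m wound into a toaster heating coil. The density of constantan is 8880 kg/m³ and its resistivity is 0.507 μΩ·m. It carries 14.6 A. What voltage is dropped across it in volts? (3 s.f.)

17.6 V

ρ = 0.507 μΩ·m = 5.07×10^-7 Ω·m
A = m/(density·L) = 0.00136/(8880×0.604) = 2.5356e-07 m²
R = ρL/A = (5.07×10^-7)(0.604)/(2.5356e-07) = 1.208 Ω
V = IR = 14.6 × 1.208 = 17.6 V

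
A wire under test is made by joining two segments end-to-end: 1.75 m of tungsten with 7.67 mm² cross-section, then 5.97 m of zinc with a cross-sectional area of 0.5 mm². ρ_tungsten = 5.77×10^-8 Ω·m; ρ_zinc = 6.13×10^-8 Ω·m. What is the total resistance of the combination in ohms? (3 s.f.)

0.745 Ω

Segment 1: A = 7.67 mm² = 7.670e-06 m²
R₁ = ρL/A = (5.77×10^-8)(1.75)/(7.670e-06) = 0.01316 Ω
Segment 2: A = 0.5 mm² = 5.000e-07 m²
R₂ = (6.13×10^-8)(5.97)/(5.000e-07) = 0.7319 Ω
R = R₁ + R₂ = 0.745 Ω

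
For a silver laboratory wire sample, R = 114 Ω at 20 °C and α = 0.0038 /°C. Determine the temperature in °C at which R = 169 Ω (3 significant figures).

147 °C

R = R₀(1 + α(T − T₀)) ⇒ T = T₀ + (R/R₀ − 1)/α
T = 20 + (169/114 − 1)/0.0038 = 20 + (0.4825)/0.0038 = 147 °C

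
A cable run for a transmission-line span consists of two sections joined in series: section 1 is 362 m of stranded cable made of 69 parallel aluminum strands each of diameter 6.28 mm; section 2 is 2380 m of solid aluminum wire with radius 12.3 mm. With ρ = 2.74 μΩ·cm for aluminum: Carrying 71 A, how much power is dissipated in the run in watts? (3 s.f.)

715 W

ρ = 2.74 μΩ·cm = 2.74×10^-8 Ω·m
Section 1: A_strand = π(3.1400e-03)² = 3.097e-05 m²; R₁ = ρL/(N·A_s) = (2.74×10^-8)(362)/(69×3.097e-05) = 0.004641 Ω
Section 2: A = πr² = π(1.2300e-02 m)² = 4.753e-04 m²
R₂ = (2.74×10^-8)(2380)/(4.753e-04) = 0.1372 Ω
R = R₁ + R₂ = 0.1418 Ω
P = I²R = (71)² × 0.1418 = 715 W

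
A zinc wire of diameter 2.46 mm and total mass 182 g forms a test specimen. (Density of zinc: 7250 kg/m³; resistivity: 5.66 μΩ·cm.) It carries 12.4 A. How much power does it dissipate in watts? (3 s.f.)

ρ = 5.66 μΩ·cm = 5.66×10^-8 Ω·m
A = π(d/2)² = π(1.2300e-03 m)² = 4.7529e-06 m²
L = m/(density·A) = 0.182/(7250×4.7529e-06) = 5.282 m
R = ρL/A = (5.66×10^-8)(5.282)/(4.7529e-06) = 0.0629 Ω
P = I²R = (12.4)² × 0.0629 = 9.67 W

9.67 W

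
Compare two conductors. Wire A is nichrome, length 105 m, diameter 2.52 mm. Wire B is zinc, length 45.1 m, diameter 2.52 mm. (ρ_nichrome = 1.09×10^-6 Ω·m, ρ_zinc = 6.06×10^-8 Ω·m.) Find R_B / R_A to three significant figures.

0.0239

R ∝ ρL/d², so R_B/R_A = (ρ_B/ρ_A) × (L_B/L_A)
= (6.06×10^-8/1.09×10^-6) × (45.1/105) = 0.0239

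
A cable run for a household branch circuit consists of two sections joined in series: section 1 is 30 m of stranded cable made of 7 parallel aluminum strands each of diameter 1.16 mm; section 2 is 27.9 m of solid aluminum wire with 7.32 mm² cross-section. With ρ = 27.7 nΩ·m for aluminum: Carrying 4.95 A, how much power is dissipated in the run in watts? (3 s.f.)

5.34 W

ρ = 27.7 nΩ·m = 2.77×10^-8 Ω·m
Section 1: A_strand = π(5.8000e-04)² = 1.057e-06 m²; R₁ = ρL/(N·A_s) = (2.77×10^-8)(30)/(7×1.057e-06) = 0.1123 Ω
Section 2: A = 7.32 mm² = 7.320e-06 m²
R₂ = (2.77×10^-8)(27.9)/(7.320e-06) = 0.1056 Ω
R = R₁ + R₂ = 0.2179 Ω
P = I²R = (4.95)² × 0.2179 = 5.34 W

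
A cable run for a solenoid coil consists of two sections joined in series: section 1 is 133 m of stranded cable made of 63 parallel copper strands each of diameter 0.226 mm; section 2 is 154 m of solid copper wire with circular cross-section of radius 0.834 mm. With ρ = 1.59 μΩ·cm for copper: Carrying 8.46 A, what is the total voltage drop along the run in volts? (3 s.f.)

16.6 V

ρ = 1.59 μΩ·cm = 1.59×10^-8 Ω·m
Section 1: A_strand = π(1.1300e-04)² = 4.011e-08 m²; R₁ = ρL/(N·A_s) = (1.59×10^-8)(133)/(63×4.011e-08) = 0.8368 Ω
Section 2: A = πr² = π(8.3400e-04 m)² = 2.185e-06 m²
R₂ = (1.59×10^-8)(154)/(2.185e-06) = 1.121 Ω
R = R₁ + R₂ = 1.957 Ω
V = IR = 8.46 × 1.957 = 16.6 V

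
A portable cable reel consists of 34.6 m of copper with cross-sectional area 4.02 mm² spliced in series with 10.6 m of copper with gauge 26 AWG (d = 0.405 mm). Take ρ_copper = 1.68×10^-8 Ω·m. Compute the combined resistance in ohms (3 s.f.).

1.53 Ω

Segment 1: A = 4.02 mm² = 4.020e-06 m²
R₁ = ρL/A = (1.68×10^-8)(34.6)/(4.020e-06) = 0.1446 Ω
Segment 2: A = π(0.405/2 mm)² = π(2.0250e-04 m)² = 1.288e-07 m²
R₂ = (1.68×10^-8)(10.6)/(1.288e-07) = 1.382 Ω
R = R₁ + R₂ = 1.53 Ω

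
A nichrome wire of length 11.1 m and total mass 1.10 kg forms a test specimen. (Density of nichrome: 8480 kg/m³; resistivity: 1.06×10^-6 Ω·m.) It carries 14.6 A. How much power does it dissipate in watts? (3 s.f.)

215 W

A = m/(density·L) = 1.1/(8480×11.1) = 1.1686e-05 m²
R = ρL/A = (1.06×10^-6)(11.1)/(1.1686e-05) = 1.007 Ω
P = I²R = (14.6)² × 1.007 = 215 W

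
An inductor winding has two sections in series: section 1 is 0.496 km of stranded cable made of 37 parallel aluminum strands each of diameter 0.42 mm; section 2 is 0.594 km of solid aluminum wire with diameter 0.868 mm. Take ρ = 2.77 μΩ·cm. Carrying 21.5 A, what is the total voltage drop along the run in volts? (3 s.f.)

ρ = 2.77 μΩ·cm = 2.77×10^-8 Ω·m
Section 1: A_strand = π(2.1000e-04)² = 1.385e-07 m²; R₁ = ρL/(N·A_s) = (2.77×10^-8)(496)/(37×1.385e-07) = 2.68 Ω
Section 2: A = π(d/2)² = π(4.3400e-04 m)² = 5.917e-07 m²
R₂ = (2.77×10^-8)(594)/(5.917e-07) = 27.81 Ω
R = R₁ + R₂ = 30.49 Ω
V = IR = 21.5 × 30.49 = 655 V

655 V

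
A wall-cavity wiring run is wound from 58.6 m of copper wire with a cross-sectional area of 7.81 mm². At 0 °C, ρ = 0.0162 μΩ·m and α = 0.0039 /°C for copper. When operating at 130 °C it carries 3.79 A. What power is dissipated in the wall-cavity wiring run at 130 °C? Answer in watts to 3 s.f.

2.63 W

ρ = 0.0162 μΩ·m = 1.62×10^-8 Ω·m
A = 7.81 mm² = 7.810e-06 m²
R₍0₎ = ρL/A = (1.62×10^-8)(58.6)/(7.810e-06) = 0.1216 Ω
R₍130₎ = R₍0₎(1 + αΔT) = 0.1216 × (1 + 0.0039×130) = 0.1832 Ω
P = I²R = (3.79)² × 0.1832 = 2.63 W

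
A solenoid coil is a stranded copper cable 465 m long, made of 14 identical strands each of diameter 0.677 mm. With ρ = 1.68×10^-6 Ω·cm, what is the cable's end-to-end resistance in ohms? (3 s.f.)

ρ = 1.68×10^-6 Ω·cm = 1.68×10^-8 Ω·m
A_strand = π(3.3850e-04 m)² = 3.600e-07 m²
R_strand = ρL/A = (1.68×10^-8)(465)/(3.600e-07) = 21.7 Ω
R_total = R_strand/N = 21.7/14 = 1.55 Ω

1.55 Ω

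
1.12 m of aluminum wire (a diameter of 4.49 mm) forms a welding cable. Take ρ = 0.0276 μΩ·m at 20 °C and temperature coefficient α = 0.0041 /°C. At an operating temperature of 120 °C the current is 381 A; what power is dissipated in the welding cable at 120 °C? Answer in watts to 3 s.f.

400 W

ρ = 0.0276 μΩ·m = 2.76×10^-8 Ω·m
A = π(d/2)² = π(2.2450e-03 m)² = 1.583e-05 m²
R₍20₎ = ρL/A = (2.76×10^-8)(1.12)/(1.583e-05) = 0.001952 Ω
R₍120₎ = R₍20₎(1 + αΔT) = 0.001952 × (1 + 0.0041×100) = 0.002753 Ω
P = I²R = (381)² × 0.002753 = 400 W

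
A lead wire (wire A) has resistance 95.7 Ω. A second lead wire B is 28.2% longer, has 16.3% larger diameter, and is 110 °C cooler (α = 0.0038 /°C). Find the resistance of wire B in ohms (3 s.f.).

R ∝ ρL/d² with ρ ∝ (1+αΔT), so R_B/R_A = (1 + 28.2/100) × (1 + 16.3/100)⁻² × (1 − 0.0038×110)
= 1.282 × 0.7393 × 0.582 = 0.5516
R_B = 0.5516 × 95.7 = 52.8 Ω

52.8 Ω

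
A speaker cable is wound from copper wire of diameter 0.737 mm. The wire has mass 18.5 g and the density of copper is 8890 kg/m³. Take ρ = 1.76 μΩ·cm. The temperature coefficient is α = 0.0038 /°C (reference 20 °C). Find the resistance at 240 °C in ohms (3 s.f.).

0.369 Ω

ρ = 1.76 μΩ·cm = 1.76×10^-8 Ω·m
A = π(d/2)² = π(3.6850e-04 m)² = 4.2660e-07 m²
L = m/(density·A) = 0.0185/(8890×4.2660e-07) = 4.878 m
R = ρL/A = (1.76×10^-8)(4.878)/(4.2660e-07) = 0.2012 Ω
R(240 °C) = 0.2012 × (1 + 0.0038×220) = 0.369 Ω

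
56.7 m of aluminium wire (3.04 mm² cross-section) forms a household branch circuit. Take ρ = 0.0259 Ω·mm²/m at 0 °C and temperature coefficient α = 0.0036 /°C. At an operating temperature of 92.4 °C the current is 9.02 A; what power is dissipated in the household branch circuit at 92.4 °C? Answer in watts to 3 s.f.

52.4 W

ρ = 0.0259 Ω·mm²/m = 2.59×10^-8 Ω·m
A = 3.04 mm² = 3.040e-06 m²
R₍0₎ = ρL/A = (2.59×10^-8)(56.7)/(3.040e-06) = 0.4831 Ω
R₍92.4₎ = R₍0₎(1 + αΔT) = 0.4831 × (1 + 0.0036×92.4) = 0.6438 Ω
P = I²R = (9.02)² × 0.6438 = 52.4 W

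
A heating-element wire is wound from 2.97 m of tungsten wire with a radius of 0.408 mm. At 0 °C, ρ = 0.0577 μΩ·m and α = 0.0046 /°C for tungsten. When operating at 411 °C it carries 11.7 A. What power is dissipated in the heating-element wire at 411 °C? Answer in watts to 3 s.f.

ρ = 0.0577 μΩ·m = 5.77×10^-8 Ω·m
A = πr² = π(4.0800e-04 m)² = 5.230e-07 m²
R₍0₎ = ρL/A = (5.77×10^-8)(2.97)/(5.230e-07) = 0.3277 Ω
R₍411₎ = R₍0₎(1 + αΔT) = 0.3277 × (1 + 0.0046×411) = 0.9472 Ω
P = I²R = (11.7)² × 0.9472 = 130 W

130 W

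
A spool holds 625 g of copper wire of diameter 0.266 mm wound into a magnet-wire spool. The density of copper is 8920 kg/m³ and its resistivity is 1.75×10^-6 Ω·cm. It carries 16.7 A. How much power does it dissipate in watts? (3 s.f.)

ρ = 1.75×10^-6 Ω·cm = 1.75×10^-8 Ω·m
A = π(d/2)² = π(1.3300e-04 m)² = 5.5572e-08 m²
L = m/(density·A) = 0.625/(8920×5.5572e-08) = 1261 m
R = ρL/A = (1.75×10^-8)(1261)/(5.5572e-08) = 397.1 Ω
P = I²R = (16.7)² × 397.1 = 1.11×10^5 W

1.11×10^5 W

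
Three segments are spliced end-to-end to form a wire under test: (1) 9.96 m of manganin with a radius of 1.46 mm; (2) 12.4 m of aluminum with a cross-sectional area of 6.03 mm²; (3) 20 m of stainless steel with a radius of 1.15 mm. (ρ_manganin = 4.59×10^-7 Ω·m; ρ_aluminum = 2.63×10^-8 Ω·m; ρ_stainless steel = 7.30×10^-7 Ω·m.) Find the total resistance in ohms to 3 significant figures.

Seg 1: A = πr² = π(1.4600e-03 m)² = 6.697e-06 m²
R_1 = (4.59×10^-7)(9.96)/(6.697e-06) = 0.6827 Ω
Seg 2: A = 6.03 mm² = 6.030e-06 m²
R_2 = (2.63×10^-8)(12.4)/(6.030e-06) = 0.05408 Ω
Seg 3: A = πr² = π(1.1500e-03 m)² = 4.155e-06 m²
R_3 = (7.30×10^-7)(20)/(4.155e-06) = 3.514 Ω
R_total = R_1 + R_2 + R_3 = 4.25 Ω

4.25 Ω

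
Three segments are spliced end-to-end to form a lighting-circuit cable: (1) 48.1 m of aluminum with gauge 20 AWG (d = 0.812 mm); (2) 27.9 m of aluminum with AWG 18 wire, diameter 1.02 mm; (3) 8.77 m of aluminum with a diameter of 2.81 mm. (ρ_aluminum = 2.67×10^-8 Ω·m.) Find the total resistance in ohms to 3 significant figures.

Seg 1: A = π(0.812/2 mm)² = π(4.0600e-04 m)² = 5.178e-07 m²
R_1 = (2.67×10^-8)(48.1)/(5.178e-07) = 2.48 Ω
Seg 2: A = π(1.02/2 mm)² = π(5.1000e-04 m)² = 8.171e-07 m²
R_2 = (2.67×10^-8)(27.9)/(8.171e-07) = 0.9116 Ω
Seg 3: A = π(d/2)² = π(1.4050e-03 m)² = 6.202e-06 m²
R_3 = (2.67×10^-8)(8.77)/(6.202e-06) = 0.03776 Ω
R_total = R_1 + R_2 + R_3 = 3.43 Ω

3.43 Ω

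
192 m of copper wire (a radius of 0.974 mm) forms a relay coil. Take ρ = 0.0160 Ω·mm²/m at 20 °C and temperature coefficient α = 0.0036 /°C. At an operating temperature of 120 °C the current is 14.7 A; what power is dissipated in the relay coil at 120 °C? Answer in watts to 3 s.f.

ρ = 0.0160 Ω·mm²/m = 1.60×10^-8 Ω·m
A = πr² = π(9.7400e-04 m)² = 2.980e-06 m²
R₍20₎ = ρL/A = (1.60×10^-8)(192)/(2.980e-06) = 1.031 Ω
R₍120₎ = R₍20₎(1 + αΔT) = 1.031 × (1 + 0.0036×100) = 1.402 Ω
P = I²R = (14.7)² × 1.402 = 303 W

303 W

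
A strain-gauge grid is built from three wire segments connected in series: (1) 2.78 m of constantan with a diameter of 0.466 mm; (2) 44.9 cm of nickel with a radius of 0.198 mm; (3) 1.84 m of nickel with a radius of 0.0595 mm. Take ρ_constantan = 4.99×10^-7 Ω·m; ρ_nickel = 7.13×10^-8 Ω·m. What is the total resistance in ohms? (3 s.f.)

20.2 Ω

Seg 1: A = π(d/2)² = π(2.3300e-04 m)² = 1.706e-07 m²
R_1 = (4.99×10^-7)(2.78)/(1.706e-07) = 8.134 Ω
Seg 2: A = πr² = π(1.9800e-04 m)² = 1.232e-07 m²
R_2 = (7.13×10^-8)(0.449)/(1.232e-07) = 0.2599 Ω
Seg 3: A = πr² = π(5.9500e-05 m)² = 1.112e-08 m²
R_3 = (7.13×10^-8)(1.84)/(1.112e-08) = 11.8 Ω
R_total = R_1 + R_2 + R_3 = 20.2 Ω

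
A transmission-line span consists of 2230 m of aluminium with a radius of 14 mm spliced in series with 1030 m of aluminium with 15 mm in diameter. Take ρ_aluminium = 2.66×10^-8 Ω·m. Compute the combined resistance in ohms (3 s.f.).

Segment 1: A = πr² = π(1.4000e-02 m)² = 6.158e-04 m²
R₁ = ρL/A = (2.66×10^-8)(2230)/(6.158e-04) = 0.09633 Ω
Segment 2: A = π(d/2)² = π(7.5000e-03 m)² = 1.767e-04 m²
R₂ = (2.66×10^-8)(1030)/(1.767e-04) = 0.155 Ω
R = R₁ + R₂ = 0.251 Ω

0.251 Ω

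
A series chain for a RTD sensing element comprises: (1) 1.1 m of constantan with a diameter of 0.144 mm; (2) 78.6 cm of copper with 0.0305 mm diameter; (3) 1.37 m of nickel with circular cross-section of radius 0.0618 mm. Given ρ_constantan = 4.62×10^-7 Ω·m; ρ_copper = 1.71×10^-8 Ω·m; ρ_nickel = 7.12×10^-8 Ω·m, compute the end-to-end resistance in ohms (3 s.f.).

Seg 1: A = π(d/2)² = π(7.2000e-05 m)² = 1.629e-08 m²
R_1 = (4.62×10^-7)(1.1)/(1.629e-08) = 31.2 Ω
Seg 2: A = π(d/2)² = π(1.5250e-05 m)² = 7.306e-10 m²
R_2 = (1.71×10^-8)(0.786)/(7.306e-10) = 18.4 Ω
Seg 3: A = πr² = π(6.1800e-05 m)² = 1.200e-08 m²
R_3 = (7.12×10^-8)(1.37)/(1.200e-08) = 8.13 Ω
R_total = R_1 + R_2 + R_3 = 57.7 Ω

57.7 Ω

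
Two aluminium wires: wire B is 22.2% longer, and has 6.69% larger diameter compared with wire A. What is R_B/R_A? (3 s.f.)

1.07

R ∝ L/d², so R_B/R_A = (1 + 22.2/100) × (1 + 6.69/100)⁻²
= 1.222 × 0.8785 = 1.07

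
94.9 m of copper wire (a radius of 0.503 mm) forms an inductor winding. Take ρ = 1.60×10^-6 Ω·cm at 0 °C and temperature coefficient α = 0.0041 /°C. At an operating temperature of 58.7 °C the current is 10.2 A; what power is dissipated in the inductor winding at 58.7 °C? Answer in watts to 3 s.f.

ρ = 1.60×10^-6 Ω·cm = 1.60×10^-8 Ω·m
A = πr² = π(5.0300e-04 m)² = 7.949e-07 m²
R₍0₎ = ρL/A = (1.60×10^-8)(94.9)/(7.949e-07) = 1.91 Ω
R₍58.7₎ = R₍0₎(1 + αΔT) = 1.91 × (1 + 0.0041×58.7) = 2.37 Ω
P = I²R = (10.2)² × 2.37 = 247 W

247 W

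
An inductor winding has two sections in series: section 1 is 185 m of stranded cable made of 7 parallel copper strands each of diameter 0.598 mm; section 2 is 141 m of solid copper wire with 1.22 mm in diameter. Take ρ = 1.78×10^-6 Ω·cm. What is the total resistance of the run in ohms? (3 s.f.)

3.82 Ω

ρ = 1.78×10^-6 Ω·cm = 1.78×10^-8 Ω·m
Section 1: A_strand = π(2.9900e-04)² = 2.809e-07 m²; R₁ = ρL/(N·A_s) = (1.78×10^-8)(185)/(7×2.809e-07) = 1.675 Ω
Section 2: A = π(d/2)² = π(6.1000e-04 m)² = 1.169e-06 m²
R₂ = (1.78×10^-8)(141)/(1.169e-06) = 2.147 Ω
R = R₁ + R₂ = 3.82 Ω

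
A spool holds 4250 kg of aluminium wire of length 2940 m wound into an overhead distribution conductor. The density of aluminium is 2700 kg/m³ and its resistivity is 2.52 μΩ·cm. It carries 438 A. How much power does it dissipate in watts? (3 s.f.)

ρ = 2.52 μΩ·cm = 2.52×10^-8 Ω·m
A = m/(density·L) = 4250/(2700×2940) = 5.3540e-04 m²
R = ρL/A = (2.52×10^-8)(2940)/(5.3540e-04) = 0.1384 Ω
P = I²R = (438)² × 0.1384 = 26500 W

26500 W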